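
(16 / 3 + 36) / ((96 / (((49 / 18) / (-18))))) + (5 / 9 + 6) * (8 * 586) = 30732.38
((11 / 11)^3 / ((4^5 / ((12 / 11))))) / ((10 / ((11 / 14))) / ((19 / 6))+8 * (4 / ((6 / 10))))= 171 / 9205760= 0.00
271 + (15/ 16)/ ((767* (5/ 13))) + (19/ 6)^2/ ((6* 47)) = 271.04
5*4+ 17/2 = 28.50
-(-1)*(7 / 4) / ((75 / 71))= 497 / 300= 1.66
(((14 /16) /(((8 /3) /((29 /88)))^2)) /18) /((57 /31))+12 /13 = 5426393965 /5876023296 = 0.92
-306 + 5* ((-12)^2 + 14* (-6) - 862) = -4316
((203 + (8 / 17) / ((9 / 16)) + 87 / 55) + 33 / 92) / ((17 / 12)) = 145.25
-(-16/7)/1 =16/7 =2.29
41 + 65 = 106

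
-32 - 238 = -270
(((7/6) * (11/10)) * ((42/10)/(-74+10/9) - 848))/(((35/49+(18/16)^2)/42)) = -20990172434/909175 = -23087.05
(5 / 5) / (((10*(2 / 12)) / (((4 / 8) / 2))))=3 / 20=0.15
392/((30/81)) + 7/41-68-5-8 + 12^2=229922/205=1121.57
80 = 80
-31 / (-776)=31 / 776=0.04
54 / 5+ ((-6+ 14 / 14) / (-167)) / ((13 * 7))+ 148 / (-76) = 12781152 / 1443715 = 8.85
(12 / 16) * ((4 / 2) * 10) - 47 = -32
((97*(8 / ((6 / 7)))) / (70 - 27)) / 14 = 194 / 129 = 1.50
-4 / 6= -2 / 3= -0.67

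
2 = 2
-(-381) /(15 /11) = 1397 /5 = 279.40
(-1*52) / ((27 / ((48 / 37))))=-832 / 333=-2.50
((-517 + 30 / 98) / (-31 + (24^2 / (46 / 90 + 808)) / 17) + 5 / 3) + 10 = 79817069009 / 2814744387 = 28.36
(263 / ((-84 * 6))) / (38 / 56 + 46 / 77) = -2893 / 7074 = -0.41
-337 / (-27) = 337 / 27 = 12.48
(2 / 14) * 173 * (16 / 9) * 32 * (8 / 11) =708608 / 693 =1022.52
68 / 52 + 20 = 277 / 13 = 21.31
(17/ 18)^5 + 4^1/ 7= 17497271/ 13226976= 1.32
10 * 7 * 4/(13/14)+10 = 4050/13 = 311.54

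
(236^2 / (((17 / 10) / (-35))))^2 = 1314880418546.71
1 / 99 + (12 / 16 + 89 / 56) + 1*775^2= 3329878025 / 5544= 600627.35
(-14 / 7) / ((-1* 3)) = 2 / 3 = 0.67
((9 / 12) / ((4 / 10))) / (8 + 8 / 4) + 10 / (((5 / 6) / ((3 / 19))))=633 / 304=2.08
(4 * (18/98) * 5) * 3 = 540/49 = 11.02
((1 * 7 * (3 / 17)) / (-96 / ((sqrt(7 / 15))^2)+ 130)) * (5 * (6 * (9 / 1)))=-3969 / 901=-4.41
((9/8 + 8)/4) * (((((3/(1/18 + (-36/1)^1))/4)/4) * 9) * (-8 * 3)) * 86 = 2288331/10352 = 221.05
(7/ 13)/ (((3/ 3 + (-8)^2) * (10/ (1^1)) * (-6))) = -7/ 50700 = -0.00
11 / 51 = 0.22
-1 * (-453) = 453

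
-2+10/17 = -24/17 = -1.41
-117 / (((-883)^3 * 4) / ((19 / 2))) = 2223 / 5507723096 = 0.00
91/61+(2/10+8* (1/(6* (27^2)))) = 1129712/667035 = 1.69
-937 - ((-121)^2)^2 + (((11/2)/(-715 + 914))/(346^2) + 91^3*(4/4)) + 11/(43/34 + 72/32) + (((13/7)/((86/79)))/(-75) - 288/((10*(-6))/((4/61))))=-3349690698576690811713317/15681614181605400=-213606243.58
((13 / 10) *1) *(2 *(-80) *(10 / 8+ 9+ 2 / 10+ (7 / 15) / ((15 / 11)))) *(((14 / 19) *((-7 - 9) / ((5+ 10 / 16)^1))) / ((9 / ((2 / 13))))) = 139245568 / 1731375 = 80.42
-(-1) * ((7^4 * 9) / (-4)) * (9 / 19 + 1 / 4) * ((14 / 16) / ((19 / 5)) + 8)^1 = -32176.40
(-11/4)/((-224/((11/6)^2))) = 1331/32256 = 0.04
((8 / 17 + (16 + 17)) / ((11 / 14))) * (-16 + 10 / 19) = -2342004 / 3553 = -659.16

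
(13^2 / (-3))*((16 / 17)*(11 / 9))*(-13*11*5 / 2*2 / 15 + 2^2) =3896464 / 1377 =2829.68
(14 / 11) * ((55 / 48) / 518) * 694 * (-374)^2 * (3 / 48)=60671215 / 3552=17080.86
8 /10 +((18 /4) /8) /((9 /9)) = 109 /80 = 1.36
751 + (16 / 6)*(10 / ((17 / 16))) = 39581 / 51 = 776.10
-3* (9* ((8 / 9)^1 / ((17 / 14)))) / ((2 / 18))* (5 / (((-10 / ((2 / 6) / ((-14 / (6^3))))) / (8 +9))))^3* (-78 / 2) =28396427904 / 49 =579518936.82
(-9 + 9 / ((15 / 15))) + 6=6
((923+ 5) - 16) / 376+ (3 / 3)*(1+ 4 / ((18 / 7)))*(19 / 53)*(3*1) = 38665 / 7473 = 5.17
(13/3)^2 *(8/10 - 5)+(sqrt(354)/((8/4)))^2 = 289/30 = 9.63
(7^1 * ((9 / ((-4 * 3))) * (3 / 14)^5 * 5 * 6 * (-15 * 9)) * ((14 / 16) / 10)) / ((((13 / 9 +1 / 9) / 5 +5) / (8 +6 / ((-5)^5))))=6641418177 / 5246528000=1.27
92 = 92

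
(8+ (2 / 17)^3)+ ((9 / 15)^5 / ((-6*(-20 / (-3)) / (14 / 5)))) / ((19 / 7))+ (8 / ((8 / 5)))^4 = 18465192438409 / 29170937500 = 633.00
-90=-90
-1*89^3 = -704969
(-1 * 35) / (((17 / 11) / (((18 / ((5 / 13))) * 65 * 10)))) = -11711700 / 17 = -688923.53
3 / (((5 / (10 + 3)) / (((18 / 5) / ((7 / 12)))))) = 8424 / 175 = 48.14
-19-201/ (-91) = -1528/ 91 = -16.79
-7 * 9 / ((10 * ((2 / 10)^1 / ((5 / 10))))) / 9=-7 / 4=-1.75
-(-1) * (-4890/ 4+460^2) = 420755/ 2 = 210377.50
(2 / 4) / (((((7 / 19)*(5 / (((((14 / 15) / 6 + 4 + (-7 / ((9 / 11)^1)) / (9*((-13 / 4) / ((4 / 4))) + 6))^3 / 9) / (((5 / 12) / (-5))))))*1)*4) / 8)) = -515625347685316 / 7696188320625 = -67.00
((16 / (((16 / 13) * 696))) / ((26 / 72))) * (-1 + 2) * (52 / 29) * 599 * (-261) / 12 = -70083 / 58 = -1208.33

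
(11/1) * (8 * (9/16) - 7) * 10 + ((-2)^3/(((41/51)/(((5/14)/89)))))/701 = -4924052845/17905643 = -275.00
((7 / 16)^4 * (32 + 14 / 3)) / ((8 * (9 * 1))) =132055 / 7077888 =0.02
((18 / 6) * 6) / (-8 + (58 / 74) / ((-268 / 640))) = -22311 / 12236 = -1.82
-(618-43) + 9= -566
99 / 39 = 33 / 13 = 2.54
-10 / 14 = -5 / 7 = -0.71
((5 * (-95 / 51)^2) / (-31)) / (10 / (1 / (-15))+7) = 45125 / 11530233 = 0.00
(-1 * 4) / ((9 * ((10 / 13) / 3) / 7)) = -12.13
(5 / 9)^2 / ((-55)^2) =1 / 9801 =0.00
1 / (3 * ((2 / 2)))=0.33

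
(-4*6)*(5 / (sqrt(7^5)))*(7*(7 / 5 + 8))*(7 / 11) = -1128*sqrt(7) / 77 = -38.76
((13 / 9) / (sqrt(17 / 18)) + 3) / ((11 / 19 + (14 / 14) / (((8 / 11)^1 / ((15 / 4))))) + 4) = 7904 * sqrt(34) / 301869 + 608 / 1973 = 0.46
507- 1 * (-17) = 524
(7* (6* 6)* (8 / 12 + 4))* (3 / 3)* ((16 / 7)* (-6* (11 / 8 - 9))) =122976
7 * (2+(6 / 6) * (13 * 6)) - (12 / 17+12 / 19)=180448 / 323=558.66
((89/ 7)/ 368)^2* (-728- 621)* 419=-4477194751/ 6635776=-674.71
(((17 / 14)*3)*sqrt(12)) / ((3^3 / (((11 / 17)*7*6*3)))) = 22*sqrt(3) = 38.11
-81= -81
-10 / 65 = -2 / 13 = -0.15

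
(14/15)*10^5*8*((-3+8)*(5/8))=7000000/3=2333333.33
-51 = -51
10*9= 90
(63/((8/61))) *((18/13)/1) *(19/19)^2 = 34587/52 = 665.13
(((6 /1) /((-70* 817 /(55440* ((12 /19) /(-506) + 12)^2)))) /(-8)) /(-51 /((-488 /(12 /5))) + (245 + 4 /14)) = 767082403296720 /1799374707479723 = 0.43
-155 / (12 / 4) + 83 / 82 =-50.65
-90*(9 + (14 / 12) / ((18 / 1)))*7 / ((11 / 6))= -3115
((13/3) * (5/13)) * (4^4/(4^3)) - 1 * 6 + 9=29/3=9.67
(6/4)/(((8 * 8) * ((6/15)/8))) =15/32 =0.47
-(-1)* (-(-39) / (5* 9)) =13 / 15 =0.87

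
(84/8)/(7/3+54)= 63/338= 0.19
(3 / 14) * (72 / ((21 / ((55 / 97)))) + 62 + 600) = 676227 / 4753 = 142.27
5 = 5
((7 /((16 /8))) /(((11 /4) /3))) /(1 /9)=378 /11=34.36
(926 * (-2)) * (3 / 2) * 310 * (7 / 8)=-1507065 / 2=-753532.50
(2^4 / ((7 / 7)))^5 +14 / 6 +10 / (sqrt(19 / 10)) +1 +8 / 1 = 10 * sqrt(190) / 19 +3145762 / 3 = 1048594.59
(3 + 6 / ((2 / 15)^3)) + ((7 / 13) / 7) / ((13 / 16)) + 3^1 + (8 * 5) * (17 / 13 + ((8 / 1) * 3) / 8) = 1831725 / 676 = 2709.65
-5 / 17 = -0.29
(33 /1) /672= 11 /224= 0.05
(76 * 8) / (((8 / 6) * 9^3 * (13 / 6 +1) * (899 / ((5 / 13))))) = 80 / 946647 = 0.00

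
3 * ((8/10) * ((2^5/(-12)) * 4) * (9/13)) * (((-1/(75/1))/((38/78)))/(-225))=-128/59375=-0.00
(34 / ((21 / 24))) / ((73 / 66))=17952 / 511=35.13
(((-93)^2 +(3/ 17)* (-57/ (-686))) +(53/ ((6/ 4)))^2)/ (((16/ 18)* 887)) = 1038817513/ 82753552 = 12.55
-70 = -70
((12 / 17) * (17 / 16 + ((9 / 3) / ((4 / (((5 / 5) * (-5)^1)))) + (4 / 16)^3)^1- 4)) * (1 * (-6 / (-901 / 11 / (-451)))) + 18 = 21270771 / 122536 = 173.59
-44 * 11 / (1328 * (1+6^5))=-11 / 234724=-0.00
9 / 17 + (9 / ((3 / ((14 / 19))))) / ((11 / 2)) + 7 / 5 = 41416 / 17765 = 2.33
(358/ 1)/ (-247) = -358/ 247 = -1.45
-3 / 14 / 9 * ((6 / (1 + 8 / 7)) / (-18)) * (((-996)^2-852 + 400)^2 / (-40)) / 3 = -61449947881 / 2025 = -30345653.27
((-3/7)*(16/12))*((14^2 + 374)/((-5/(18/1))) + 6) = 8184/7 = 1169.14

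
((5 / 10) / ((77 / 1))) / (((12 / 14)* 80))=1 / 10560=0.00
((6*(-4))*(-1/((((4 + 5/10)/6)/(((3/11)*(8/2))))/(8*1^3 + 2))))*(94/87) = 120320/319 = 377.18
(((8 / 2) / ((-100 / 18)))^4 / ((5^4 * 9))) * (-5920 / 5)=-13810176 / 244140625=-0.06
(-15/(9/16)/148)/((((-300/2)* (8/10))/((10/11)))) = 5/3663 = 0.00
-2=-2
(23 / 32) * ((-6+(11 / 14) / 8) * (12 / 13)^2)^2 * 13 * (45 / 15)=708.86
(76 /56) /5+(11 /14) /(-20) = 13 /56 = 0.23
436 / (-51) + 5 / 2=-617 / 102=-6.05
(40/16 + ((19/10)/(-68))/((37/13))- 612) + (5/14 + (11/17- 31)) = -112629729/176120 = -639.51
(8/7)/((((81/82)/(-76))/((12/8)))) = -24928/189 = -131.89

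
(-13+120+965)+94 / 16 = 1077.88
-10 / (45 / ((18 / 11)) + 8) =-20 / 71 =-0.28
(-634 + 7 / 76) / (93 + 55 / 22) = -48177 / 7258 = -6.64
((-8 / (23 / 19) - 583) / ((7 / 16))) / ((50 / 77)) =-1193368 / 575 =-2075.42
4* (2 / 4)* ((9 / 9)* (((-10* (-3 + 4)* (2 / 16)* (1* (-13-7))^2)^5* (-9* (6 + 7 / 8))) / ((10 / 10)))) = 3867187500000000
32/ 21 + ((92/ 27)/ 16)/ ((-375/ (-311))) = 482071/ 283500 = 1.70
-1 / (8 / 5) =-5 / 8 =-0.62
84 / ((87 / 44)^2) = 54208 / 2523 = 21.49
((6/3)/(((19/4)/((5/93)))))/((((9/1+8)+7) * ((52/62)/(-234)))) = -5/19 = -0.26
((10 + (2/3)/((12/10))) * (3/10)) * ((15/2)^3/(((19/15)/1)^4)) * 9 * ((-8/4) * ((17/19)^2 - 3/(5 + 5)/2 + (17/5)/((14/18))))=-26019593296875/554646176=-46912.06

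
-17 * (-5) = 85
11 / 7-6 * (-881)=37013 / 7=5287.57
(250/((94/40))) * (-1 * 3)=-15000/47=-319.15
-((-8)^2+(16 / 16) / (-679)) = -43455 / 679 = -64.00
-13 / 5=-2.60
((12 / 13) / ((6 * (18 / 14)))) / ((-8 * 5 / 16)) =-28 / 585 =-0.05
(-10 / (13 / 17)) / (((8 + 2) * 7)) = -17 / 91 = -0.19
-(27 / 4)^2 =-729 / 16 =-45.56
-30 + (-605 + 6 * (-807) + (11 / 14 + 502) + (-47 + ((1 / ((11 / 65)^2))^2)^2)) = 4445958594211093 / 3001024334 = 1481480.35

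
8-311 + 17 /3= -892 /3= -297.33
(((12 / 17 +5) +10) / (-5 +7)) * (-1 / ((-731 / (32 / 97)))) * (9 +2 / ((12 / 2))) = 39872 / 1205419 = 0.03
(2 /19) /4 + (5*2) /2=191 /38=5.03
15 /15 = 1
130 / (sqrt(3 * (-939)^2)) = 130 * sqrt(3) / 2817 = 0.08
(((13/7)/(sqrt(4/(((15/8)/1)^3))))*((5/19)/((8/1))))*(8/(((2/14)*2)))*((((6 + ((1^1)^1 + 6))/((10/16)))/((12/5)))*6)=12675*sqrt(30)/608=114.18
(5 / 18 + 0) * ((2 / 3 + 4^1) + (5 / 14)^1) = 1055 / 756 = 1.40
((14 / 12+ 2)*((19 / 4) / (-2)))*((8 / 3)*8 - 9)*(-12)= 13357 / 12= 1113.08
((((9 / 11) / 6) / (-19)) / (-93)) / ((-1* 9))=-1 / 116622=-0.00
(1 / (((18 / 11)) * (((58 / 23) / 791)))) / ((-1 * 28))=-28589 / 4176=-6.85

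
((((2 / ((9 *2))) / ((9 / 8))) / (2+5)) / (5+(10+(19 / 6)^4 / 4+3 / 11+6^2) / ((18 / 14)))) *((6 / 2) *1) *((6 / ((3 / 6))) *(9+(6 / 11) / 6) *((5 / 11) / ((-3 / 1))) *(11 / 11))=-27648000 / 2392496953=-0.01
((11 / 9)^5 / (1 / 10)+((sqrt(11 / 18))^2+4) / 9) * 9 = 3281527 / 13122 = 250.08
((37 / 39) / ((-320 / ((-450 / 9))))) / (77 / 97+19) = 0.01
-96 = -96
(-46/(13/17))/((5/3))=-2346/65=-36.09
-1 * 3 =-3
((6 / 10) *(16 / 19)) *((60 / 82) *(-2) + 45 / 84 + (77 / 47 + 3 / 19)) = 10684164 / 24347645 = 0.44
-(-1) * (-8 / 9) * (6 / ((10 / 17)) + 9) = -256 / 15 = -17.07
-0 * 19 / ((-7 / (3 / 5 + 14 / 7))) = 0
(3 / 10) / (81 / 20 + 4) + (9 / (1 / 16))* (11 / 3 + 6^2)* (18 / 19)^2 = 297962934 / 58121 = 5126.60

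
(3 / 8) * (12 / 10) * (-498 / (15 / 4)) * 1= -1494 / 25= -59.76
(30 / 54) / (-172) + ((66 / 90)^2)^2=2490127 / 8707500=0.29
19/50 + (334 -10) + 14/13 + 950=829047/650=1275.46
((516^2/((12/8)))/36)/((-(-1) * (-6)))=-7396/9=-821.78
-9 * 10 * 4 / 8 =-45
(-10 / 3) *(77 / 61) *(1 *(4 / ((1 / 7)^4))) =-7395080 / 183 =-40410.27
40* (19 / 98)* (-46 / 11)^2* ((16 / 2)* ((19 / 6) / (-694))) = -30555040 / 6172089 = -4.95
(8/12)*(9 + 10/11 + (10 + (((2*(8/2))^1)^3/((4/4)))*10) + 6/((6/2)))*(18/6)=113122/11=10283.82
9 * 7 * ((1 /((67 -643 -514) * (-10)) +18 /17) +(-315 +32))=-3291352029 /185300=-17762.29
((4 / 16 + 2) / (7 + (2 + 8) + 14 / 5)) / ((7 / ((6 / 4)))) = 15 / 616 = 0.02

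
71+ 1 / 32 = 2273 / 32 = 71.03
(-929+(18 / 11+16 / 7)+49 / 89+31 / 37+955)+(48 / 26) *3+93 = 428020149 / 3296293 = 129.85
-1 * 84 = -84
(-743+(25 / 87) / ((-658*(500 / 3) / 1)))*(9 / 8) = -2552026689 / 3053120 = -835.88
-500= -500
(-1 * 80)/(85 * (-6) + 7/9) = 720/4583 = 0.16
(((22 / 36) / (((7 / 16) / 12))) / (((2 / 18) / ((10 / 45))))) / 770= 32 / 735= 0.04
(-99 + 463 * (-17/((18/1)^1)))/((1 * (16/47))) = -453691/288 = -1575.32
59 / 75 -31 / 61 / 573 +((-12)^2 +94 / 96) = 2037968869 / 13981200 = 145.76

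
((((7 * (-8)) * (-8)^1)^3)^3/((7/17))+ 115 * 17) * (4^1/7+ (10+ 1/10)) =1318783816859083325484452001/70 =18839768812272618935492170.00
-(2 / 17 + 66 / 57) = -412 / 323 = -1.28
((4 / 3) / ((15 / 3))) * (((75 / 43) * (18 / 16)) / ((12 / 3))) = 45 / 344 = 0.13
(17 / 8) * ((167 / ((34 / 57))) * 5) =47595 / 16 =2974.69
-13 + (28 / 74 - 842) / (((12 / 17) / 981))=-1169656.65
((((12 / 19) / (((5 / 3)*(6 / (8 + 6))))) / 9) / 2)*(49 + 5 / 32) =11011 / 4560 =2.41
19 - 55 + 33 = -3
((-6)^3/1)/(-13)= 216/13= 16.62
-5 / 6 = -0.83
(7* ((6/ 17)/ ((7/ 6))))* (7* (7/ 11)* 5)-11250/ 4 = -1034235/ 374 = -2765.33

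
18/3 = 6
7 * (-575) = -4025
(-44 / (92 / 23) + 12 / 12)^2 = 100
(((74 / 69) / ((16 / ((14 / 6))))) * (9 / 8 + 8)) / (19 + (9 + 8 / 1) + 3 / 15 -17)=94535 / 1271808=0.07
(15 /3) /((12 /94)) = 39.17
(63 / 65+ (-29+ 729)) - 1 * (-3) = 45758 / 65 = 703.97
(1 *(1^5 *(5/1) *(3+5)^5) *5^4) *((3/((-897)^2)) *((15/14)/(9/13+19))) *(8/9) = 8000000/433251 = 18.47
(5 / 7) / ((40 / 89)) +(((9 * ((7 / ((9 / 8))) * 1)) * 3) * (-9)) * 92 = -7789735 / 56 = -139102.41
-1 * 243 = -243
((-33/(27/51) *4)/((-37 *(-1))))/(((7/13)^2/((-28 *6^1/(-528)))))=-5746/777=-7.40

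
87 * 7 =609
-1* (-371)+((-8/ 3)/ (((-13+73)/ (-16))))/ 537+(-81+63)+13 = 366.00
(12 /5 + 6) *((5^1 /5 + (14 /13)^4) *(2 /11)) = 5626068 /1570855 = 3.58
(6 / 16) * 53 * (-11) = -1749 / 8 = -218.62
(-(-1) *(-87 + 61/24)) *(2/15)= -2027/180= -11.26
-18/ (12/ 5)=-15/ 2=-7.50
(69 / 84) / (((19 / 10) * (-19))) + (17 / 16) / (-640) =-631759 / 25876480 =-0.02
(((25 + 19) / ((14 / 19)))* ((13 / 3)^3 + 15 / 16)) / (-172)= -7431413 / 260064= -28.58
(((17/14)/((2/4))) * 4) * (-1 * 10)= -680/7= -97.14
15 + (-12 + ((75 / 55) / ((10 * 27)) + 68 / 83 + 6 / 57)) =3.93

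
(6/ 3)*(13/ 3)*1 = 26/ 3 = 8.67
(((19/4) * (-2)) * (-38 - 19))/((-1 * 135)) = -361/90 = -4.01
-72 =-72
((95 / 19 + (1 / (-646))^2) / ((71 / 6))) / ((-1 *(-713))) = 6259743 / 10562893934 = 0.00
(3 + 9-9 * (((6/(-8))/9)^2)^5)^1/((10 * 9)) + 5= 3178424696831/619173642240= 5.13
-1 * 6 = -6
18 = 18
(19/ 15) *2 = 38/ 15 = 2.53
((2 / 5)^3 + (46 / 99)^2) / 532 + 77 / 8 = 12547190941 / 1303533000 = 9.63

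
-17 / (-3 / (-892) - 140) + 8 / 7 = 1105164 / 874139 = 1.26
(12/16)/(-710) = -3/2840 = -0.00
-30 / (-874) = 15 / 437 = 0.03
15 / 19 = 0.79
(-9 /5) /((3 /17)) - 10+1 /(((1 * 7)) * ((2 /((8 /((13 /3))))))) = -9131 /455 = -20.07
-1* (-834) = 834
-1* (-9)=9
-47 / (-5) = 47 / 5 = 9.40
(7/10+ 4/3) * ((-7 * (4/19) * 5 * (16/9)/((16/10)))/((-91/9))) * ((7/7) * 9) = 3660/247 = 14.82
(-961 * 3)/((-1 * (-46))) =-2883/46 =-62.67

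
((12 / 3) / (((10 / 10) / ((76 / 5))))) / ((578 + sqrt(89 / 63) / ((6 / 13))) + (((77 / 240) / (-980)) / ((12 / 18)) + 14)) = 1462870834145280 / 14243460982384201-254951424000 * sqrt(623) / 14243460982384201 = 0.10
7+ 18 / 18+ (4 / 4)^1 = 9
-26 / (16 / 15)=-195 / 8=-24.38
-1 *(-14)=14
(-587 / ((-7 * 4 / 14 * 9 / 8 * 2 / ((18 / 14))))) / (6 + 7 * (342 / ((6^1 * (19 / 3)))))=1174 / 483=2.43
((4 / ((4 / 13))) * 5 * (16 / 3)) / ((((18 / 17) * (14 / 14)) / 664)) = 5869760 / 27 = 217398.52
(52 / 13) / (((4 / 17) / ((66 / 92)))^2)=314721 / 8464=37.18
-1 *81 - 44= -125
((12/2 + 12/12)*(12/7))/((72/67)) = 67/6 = 11.17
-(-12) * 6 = 72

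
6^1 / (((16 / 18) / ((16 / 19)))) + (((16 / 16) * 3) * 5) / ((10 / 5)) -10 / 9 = 4129 / 342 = 12.07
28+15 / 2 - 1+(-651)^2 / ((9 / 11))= 1036027 / 2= 518013.50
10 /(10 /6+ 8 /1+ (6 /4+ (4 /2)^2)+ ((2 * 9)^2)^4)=60 /66119763547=0.00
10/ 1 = 10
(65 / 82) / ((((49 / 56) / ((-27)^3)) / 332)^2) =88822314837434880 / 2009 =44212202507433.99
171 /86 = 1.99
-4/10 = -2/5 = -0.40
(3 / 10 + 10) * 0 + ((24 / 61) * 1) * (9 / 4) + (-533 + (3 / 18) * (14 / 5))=-486458 / 915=-531.65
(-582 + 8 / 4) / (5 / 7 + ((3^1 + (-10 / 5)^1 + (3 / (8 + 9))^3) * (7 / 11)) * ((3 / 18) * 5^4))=-131648748 / 15290879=-8.61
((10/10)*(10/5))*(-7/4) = -3.50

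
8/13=0.62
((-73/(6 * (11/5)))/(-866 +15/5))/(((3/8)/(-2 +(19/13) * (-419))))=-11661020/1110681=-10.50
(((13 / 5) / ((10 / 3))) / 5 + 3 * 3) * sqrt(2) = 2289 * sqrt(2) / 250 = 12.95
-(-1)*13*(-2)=-26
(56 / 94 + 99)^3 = 102568953241 / 103823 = 987921.30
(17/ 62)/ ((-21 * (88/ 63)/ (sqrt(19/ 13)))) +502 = 501.99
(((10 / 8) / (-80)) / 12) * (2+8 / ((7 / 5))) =-9 / 896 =-0.01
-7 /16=-0.44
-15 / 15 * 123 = -123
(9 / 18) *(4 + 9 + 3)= 8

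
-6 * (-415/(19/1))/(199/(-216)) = -537840/3781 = -142.25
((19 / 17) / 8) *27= 513 / 136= 3.77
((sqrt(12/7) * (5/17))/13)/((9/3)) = 10 * sqrt(21)/4641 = 0.01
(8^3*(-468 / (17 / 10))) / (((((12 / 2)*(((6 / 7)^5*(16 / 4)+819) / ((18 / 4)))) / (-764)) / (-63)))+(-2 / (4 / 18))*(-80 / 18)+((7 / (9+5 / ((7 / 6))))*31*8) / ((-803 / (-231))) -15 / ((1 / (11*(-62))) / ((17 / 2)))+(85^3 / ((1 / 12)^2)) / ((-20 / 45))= -390143292881391261 / 1902320213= -205088128.81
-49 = -49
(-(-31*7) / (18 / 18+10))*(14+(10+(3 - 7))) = 4340 / 11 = 394.55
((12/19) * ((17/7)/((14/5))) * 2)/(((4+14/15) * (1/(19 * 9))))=68850/1813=37.98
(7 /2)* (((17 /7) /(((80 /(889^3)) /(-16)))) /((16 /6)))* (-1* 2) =35832363819 /40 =895809095.48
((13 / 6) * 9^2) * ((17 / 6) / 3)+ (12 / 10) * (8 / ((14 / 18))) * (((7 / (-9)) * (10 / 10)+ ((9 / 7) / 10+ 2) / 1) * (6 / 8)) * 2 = 934719 / 4900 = 190.76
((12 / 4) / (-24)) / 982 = -1 / 7856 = -0.00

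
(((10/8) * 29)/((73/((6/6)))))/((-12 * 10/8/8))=-58/219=-0.26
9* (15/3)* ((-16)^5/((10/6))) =-28311552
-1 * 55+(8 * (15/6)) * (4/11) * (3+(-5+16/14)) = -4715/77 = -61.23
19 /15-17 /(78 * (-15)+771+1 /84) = 131641 /100545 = 1.31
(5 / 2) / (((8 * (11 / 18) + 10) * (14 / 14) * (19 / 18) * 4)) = 405 / 10184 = 0.04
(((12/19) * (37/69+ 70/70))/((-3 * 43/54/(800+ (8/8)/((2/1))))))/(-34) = 3054708/319447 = 9.56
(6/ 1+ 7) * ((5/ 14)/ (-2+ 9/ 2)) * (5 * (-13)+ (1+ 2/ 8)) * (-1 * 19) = 62985/ 28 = 2249.46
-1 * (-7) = 7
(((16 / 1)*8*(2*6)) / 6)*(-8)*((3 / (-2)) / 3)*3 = 3072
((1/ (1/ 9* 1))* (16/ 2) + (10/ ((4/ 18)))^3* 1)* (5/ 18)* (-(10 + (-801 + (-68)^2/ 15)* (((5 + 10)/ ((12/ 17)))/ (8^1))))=6317266855/ 192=32902431.54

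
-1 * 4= -4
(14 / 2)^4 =2401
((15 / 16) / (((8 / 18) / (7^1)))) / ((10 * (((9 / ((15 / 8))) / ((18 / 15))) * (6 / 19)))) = 1197 / 1024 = 1.17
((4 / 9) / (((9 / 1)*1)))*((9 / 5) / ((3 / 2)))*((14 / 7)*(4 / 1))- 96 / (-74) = 8848 / 4995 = 1.77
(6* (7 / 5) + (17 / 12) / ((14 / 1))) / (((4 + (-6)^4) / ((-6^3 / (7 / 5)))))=-64269 / 63700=-1.01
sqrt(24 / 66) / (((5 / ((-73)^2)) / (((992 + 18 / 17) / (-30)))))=-89964178* sqrt(11) / 14025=-21274.68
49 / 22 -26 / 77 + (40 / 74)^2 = 459979 / 210826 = 2.18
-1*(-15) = 15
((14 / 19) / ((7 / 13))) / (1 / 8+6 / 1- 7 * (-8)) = 208 / 9443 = 0.02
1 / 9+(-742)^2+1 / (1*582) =961284941 / 1746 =550564.11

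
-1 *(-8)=8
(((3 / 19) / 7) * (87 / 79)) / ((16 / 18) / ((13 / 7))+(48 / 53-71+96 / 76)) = -1618461 / 4453435637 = -0.00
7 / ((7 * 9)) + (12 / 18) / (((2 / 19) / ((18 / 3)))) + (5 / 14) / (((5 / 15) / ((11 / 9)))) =4967 / 126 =39.42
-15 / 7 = -2.14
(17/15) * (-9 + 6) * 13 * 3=-663/5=-132.60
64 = 64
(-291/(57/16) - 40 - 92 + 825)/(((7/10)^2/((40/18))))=23230000/8379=2772.41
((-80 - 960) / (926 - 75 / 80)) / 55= -3328 / 162811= -0.02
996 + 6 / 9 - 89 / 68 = 203053 / 204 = 995.36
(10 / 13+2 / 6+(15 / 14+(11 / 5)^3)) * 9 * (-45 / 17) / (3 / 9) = -70883181 / 77350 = -916.40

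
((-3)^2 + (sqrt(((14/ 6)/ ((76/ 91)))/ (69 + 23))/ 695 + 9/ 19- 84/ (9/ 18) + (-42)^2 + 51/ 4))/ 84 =19.26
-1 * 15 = -15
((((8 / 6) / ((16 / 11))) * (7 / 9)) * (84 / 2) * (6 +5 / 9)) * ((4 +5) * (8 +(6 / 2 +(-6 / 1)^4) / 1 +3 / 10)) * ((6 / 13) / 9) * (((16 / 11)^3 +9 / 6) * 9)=92104082791 / 18876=4879427.99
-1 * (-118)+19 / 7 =845 / 7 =120.71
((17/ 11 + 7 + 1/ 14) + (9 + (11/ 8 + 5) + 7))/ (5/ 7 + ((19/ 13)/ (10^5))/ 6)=18613725000/ 429001463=43.39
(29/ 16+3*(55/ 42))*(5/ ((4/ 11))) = 78.94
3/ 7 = 0.43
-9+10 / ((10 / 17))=8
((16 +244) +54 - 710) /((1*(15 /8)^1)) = -1056 /5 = -211.20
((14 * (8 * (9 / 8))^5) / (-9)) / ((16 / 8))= -45927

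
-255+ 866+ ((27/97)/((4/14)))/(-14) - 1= 236653/388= 609.93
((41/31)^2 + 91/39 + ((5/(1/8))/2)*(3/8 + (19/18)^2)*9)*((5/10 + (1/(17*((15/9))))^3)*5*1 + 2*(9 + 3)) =6128885320931/849850740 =7211.72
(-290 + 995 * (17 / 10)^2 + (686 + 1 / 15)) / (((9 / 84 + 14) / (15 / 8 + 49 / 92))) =608716997 / 1090200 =558.35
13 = 13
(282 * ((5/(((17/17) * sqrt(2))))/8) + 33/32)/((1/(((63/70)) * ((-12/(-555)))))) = 2.45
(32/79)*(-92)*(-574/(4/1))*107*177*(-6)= -48006274176/79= -607674356.66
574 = 574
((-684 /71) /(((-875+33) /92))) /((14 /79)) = 1242828 /209237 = 5.94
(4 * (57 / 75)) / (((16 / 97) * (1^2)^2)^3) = 17340787 / 25600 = 677.37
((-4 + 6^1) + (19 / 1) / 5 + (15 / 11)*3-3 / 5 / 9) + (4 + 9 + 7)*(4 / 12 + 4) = 96.49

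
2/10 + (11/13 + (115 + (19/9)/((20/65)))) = 287603/2340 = 122.91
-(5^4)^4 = -152587890625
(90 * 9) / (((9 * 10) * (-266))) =-0.03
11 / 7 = 1.57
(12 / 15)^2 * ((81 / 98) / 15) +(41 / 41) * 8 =8.04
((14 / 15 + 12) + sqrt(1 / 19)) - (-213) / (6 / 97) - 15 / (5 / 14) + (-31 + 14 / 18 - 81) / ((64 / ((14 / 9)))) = sqrt(19) / 19 + 44216021 / 12960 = 3411.96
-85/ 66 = -1.29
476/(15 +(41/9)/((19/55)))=20349/1205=16.89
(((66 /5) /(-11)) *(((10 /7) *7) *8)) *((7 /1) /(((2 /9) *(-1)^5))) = 3024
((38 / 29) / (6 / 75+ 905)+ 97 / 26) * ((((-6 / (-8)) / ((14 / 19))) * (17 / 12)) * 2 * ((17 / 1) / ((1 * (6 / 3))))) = 20566847673 / 224800576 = 91.49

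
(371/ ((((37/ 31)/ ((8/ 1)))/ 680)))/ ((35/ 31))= 55415104/ 37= 1497705.51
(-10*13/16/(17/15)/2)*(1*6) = -2925/136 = -21.51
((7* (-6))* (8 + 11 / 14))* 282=-104058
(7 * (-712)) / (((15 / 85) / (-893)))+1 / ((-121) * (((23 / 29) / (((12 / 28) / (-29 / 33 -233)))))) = 1034193370168895 / 41005734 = 25220701.33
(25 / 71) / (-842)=-25 / 59782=-0.00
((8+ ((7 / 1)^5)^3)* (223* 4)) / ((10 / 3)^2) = 9528355950471657 / 25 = 381134238018866.28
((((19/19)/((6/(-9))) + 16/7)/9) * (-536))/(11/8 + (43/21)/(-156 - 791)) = -22334048/655239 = -34.09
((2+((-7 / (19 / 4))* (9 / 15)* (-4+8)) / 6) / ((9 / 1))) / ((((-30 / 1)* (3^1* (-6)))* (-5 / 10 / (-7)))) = 469 / 115425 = 0.00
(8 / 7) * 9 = 72 / 7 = 10.29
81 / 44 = 1.84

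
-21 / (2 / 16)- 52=-220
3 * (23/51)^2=529/867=0.61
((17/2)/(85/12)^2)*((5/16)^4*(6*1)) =675/69632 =0.01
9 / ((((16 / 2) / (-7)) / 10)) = -315 / 4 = -78.75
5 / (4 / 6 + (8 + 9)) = 15 / 53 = 0.28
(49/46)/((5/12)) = 294/115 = 2.56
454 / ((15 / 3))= 454 / 5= 90.80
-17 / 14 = -1.21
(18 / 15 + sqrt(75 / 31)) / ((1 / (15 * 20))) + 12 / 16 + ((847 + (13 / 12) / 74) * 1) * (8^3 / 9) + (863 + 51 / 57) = 1500 * sqrt(93) / 31 + 3751432663 / 75924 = 49876.99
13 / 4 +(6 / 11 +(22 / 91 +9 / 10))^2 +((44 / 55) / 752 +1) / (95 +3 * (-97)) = 114750852903 / 18837618800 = 6.09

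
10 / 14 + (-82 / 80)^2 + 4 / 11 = 262237 / 123200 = 2.13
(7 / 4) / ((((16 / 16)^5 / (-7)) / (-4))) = 49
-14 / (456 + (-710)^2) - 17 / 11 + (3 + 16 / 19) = 121091977 / 52726102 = 2.30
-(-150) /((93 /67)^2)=224450 /2883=77.85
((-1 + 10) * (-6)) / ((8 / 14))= -189 / 2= -94.50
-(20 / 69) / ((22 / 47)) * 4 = -1880 / 759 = -2.48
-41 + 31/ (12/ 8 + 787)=-64595/ 1577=-40.96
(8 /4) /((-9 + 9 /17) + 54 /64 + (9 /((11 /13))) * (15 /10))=11968 /49833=0.24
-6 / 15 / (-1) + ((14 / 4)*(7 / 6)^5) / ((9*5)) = 79517 / 139968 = 0.57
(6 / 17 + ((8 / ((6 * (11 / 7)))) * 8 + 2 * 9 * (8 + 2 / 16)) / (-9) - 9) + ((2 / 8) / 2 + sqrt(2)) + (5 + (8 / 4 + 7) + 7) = -182825 / 40392 + sqrt(2) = -3.11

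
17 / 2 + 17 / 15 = 289 / 30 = 9.63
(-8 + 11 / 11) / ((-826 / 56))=28 / 59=0.47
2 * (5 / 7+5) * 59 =4720 / 7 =674.29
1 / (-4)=-1 / 4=-0.25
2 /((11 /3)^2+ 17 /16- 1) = 288 /1945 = 0.15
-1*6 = -6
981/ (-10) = -981/ 10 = -98.10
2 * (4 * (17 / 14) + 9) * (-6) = -1164 / 7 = -166.29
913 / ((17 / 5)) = 4565 / 17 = 268.53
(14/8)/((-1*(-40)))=7/160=0.04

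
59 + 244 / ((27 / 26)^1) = 7937 / 27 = 293.96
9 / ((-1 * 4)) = -2.25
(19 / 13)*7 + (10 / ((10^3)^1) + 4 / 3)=11.57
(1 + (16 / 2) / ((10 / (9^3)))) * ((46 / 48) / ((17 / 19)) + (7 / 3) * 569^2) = 300104425063 / 680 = 441330036.86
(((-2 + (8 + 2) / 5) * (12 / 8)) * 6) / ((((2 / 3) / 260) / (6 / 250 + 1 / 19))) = 0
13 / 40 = 0.32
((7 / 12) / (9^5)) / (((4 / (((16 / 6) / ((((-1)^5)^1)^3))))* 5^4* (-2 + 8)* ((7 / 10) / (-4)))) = 2 / 199290375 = 0.00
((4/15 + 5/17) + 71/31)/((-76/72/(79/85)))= -10683012/4255525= -2.51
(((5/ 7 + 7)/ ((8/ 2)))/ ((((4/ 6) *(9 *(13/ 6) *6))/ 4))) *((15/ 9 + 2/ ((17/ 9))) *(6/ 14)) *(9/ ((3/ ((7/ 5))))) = 3753/ 7735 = 0.49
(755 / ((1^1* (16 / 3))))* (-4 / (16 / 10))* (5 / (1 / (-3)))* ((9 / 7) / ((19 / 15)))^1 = 22933125 / 4256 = 5388.42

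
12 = 12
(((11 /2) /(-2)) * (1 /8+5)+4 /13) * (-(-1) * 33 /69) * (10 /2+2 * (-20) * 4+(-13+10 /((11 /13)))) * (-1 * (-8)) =4926365 /598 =8238.07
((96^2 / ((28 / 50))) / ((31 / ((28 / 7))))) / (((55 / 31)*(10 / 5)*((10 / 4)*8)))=2304 / 77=29.92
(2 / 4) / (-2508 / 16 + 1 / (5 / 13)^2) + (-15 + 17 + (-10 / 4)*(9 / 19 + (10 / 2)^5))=-2226182528 / 284981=-7811.69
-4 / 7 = -0.57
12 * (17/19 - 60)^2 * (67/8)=253486929/722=351089.93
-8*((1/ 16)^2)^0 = -8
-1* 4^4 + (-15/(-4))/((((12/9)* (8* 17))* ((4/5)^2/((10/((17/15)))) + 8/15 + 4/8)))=-1154971241/4511936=-255.98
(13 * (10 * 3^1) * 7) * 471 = 1285830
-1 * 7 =-7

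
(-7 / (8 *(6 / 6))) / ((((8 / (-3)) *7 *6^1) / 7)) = 7 / 128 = 0.05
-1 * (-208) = 208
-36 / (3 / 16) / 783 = -64 / 261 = -0.25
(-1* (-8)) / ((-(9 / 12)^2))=-128 / 9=-14.22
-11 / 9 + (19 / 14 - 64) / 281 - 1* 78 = -2812835 / 35406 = -79.45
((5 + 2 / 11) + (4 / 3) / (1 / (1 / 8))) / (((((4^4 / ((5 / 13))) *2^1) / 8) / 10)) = 0.32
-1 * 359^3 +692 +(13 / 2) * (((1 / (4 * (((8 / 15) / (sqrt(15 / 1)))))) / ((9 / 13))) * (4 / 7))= -46267587 +845 * sqrt(15) / 336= -46267577.26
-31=-31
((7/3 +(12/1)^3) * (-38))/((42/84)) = -394516/3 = -131505.33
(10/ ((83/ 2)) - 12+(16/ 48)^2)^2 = 75707401/ 558009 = 135.67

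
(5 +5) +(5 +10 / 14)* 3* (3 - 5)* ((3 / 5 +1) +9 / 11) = -802 / 11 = -72.91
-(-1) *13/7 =13/7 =1.86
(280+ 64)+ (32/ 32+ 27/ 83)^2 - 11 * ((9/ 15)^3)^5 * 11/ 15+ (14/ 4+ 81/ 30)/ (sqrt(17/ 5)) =31 * sqrt(85)/ 85+ 363447551151251139/ 1051177978515625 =349.12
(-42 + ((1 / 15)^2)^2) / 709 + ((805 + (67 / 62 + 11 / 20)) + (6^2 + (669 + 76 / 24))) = 6741716693749 / 4450747500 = 1514.74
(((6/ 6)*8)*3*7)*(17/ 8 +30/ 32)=1029/ 2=514.50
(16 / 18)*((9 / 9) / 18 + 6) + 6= 922 / 81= 11.38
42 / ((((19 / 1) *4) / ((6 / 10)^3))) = 567 / 4750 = 0.12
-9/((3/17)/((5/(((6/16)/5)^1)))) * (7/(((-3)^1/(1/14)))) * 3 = 1700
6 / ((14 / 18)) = 54 / 7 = 7.71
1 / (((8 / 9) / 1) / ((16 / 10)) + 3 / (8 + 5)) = 117 / 92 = 1.27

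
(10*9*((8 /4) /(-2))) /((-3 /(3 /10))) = 9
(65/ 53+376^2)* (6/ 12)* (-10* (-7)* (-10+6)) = -1049019020/ 53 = -19792811.70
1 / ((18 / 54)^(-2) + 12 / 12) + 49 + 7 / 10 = 249 / 5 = 49.80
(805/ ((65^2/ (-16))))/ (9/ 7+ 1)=-1127/ 845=-1.33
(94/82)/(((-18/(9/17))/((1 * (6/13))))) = -141/9061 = -0.02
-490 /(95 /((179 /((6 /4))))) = -35084 /57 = -615.51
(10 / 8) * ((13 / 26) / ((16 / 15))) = 75 / 128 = 0.59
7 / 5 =1.40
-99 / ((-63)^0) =-99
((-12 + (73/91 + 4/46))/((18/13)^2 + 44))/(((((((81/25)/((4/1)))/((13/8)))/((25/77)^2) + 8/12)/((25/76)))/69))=-2763348046875/2714571862016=-1.02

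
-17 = -17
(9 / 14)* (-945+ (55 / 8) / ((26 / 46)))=-873135 / 1456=-599.68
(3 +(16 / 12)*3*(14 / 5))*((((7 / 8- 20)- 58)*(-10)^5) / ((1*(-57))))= -109517500 / 57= -1921359.65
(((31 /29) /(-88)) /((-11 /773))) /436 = 23963 /12239392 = 0.00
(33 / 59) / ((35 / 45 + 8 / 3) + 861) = 297 / 459020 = 0.00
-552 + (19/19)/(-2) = -1105/2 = -552.50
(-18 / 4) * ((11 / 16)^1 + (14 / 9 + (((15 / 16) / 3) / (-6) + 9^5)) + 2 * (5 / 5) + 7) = -17009335 / 64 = -265770.86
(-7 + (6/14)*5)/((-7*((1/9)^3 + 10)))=24786/357259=0.07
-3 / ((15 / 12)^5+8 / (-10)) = -5120 / 3843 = -1.33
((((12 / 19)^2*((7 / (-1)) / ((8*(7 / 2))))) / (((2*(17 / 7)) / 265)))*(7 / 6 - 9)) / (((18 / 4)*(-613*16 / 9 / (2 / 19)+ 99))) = -104622 / 113270609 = -0.00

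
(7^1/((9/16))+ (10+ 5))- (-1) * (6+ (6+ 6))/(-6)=220/9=24.44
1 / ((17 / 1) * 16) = 0.00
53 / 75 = 0.71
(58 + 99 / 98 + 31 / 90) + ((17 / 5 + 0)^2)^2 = 53192386 / 275625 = 192.99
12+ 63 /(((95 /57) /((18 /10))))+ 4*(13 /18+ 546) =510059 /225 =2266.93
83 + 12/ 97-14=6705/ 97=69.12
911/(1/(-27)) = -24597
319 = 319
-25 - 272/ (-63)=-1303/ 63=-20.68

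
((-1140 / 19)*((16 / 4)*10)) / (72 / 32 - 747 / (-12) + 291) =-1600 / 237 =-6.75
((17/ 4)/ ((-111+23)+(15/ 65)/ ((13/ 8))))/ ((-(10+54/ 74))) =106301/ 23578624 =0.00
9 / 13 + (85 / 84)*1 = 1.70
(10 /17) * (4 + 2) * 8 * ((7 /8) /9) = 140 /51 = 2.75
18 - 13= 5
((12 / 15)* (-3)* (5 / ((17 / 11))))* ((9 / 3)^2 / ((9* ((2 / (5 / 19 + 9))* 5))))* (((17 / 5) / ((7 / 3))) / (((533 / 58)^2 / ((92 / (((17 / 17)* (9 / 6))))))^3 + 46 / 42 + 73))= -24792512633100114591744 / 181451921565601332557525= -0.14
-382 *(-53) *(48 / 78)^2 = 1295744 / 169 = 7667.12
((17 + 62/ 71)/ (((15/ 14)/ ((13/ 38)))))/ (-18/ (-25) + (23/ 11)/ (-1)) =-162855/ 39121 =-4.16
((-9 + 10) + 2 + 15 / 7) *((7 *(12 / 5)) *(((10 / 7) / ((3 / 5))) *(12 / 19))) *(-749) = -1848960 / 19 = -97313.68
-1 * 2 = -2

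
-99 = -99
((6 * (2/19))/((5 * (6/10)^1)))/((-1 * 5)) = -4/95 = -0.04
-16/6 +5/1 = 7/3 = 2.33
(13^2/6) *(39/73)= 2197/146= 15.05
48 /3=16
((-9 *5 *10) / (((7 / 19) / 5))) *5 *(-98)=2992500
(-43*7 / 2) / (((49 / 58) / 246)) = -306762 / 7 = -43823.14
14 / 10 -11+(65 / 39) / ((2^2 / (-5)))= -701 / 60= -11.68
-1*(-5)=5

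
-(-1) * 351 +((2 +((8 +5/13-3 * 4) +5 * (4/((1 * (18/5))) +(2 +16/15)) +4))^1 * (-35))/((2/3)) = -67927/78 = -870.86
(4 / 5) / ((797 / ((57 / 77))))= 228 / 306845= 0.00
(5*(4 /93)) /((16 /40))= 50 /93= 0.54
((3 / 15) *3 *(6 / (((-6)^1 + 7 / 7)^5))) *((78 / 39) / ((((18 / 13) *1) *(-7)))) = 26 / 109375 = 0.00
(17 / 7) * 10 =170 / 7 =24.29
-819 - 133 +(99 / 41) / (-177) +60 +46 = -2046507 / 2419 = -846.01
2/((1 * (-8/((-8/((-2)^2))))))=1/2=0.50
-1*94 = -94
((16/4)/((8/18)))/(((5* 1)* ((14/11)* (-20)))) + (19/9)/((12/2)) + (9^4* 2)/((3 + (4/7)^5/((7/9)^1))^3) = 29933956974536843580547/66502852323970645800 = 450.12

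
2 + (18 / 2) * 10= 92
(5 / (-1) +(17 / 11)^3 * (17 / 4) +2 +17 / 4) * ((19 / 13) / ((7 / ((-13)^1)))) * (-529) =226589744 / 9317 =24320.03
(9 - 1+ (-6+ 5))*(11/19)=4.05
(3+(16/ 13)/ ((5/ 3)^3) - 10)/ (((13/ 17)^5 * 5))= -15537495151/ 3016755625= -5.15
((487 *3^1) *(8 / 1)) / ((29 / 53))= 619464 / 29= 21360.83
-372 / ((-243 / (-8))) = -992 / 81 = -12.25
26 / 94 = 13 / 47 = 0.28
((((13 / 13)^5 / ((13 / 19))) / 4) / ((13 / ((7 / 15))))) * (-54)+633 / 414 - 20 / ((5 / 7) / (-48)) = 78409771 / 58305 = 1344.82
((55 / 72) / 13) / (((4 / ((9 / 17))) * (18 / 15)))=275 / 42432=0.01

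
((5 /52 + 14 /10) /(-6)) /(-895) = 389 /1396200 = 0.00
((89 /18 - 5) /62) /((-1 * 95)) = 1 /106020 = 0.00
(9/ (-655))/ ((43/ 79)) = -711/ 28165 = -0.03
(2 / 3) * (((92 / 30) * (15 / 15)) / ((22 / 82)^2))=154652 / 5445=28.40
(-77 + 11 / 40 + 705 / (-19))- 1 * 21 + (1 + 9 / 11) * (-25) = -1507181 / 8360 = -180.28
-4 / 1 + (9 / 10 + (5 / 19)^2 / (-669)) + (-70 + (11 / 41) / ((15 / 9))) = -1444467379 / 19803738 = -72.94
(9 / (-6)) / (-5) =3 / 10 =0.30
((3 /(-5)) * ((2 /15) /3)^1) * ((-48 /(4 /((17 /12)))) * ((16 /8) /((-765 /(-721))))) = 2884 /3375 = 0.85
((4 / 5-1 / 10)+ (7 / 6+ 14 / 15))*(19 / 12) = 133 / 30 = 4.43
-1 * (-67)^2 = -4489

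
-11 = -11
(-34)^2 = 1156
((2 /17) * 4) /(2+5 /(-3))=24 /17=1.41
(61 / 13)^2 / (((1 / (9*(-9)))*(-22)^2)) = -301401 / 81796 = -3.68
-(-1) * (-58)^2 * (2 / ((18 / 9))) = 3364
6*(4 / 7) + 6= 66 / 7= 9.43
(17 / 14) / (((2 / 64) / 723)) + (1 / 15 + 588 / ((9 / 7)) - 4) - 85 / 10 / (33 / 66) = 998554 / 35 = 28530.11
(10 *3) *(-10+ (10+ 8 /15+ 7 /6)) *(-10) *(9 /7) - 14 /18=-41359 /63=-656.49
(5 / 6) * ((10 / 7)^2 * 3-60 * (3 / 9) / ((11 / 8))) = -11350 / 1617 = -7.02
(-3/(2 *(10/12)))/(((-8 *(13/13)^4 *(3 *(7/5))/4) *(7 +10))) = 3/238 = 0.01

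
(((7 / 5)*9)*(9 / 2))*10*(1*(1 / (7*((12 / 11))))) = 297 / 4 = 74.25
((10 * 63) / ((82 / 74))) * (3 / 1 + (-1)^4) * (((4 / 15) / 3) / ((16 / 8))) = 4144 / 41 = 101.07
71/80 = 0.89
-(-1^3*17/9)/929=17/8361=0.00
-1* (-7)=7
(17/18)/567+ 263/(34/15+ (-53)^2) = 40979543/430376814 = 0.10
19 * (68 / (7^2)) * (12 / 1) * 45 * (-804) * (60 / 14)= -16828041600 / 343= -49061345.77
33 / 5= 6.60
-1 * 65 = -65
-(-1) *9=9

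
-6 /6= -1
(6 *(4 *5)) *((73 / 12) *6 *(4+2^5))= 157680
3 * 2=6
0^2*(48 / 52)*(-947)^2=0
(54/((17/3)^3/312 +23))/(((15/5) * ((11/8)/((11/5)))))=1213056/993325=1.22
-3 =-3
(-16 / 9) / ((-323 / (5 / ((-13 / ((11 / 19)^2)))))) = -9680 / 13642551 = -0.00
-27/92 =-0.29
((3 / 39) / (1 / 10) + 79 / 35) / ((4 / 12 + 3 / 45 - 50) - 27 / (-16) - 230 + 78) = -2448 / 161707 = -0.02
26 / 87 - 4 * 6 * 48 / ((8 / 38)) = -476038 / 87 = -5471.70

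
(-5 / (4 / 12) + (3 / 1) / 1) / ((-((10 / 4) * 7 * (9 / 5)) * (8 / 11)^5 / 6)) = 161051 / 14336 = 11.23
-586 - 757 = -1343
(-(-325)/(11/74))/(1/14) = 336700/11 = 30609.09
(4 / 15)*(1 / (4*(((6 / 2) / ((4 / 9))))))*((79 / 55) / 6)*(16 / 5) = 2528 / 334125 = 0.01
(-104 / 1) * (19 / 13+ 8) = -984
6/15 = 2/5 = 0.40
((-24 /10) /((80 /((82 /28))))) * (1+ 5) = -369 /700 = -0.53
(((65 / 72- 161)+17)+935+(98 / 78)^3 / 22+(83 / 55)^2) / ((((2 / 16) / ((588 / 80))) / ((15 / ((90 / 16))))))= 111738690540694 / 897199875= 124541.58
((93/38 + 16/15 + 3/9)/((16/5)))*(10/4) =3655/1216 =3.01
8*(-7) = -56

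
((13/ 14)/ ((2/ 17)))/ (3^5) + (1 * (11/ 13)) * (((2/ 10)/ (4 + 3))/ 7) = 111247/ 3095820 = 0.04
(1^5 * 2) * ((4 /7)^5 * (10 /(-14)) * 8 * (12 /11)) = -983040 /1294139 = -0.76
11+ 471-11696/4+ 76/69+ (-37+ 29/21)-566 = -3042.52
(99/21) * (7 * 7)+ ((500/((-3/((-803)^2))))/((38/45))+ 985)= -2418010646/19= -127263718.21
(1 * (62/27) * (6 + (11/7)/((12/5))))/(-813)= -0.02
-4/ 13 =-0.31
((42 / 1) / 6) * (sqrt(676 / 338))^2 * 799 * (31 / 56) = 24769 / 4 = 6192.25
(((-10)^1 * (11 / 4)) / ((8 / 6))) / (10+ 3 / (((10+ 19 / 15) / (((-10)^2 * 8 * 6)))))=-507 / 31664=-0.02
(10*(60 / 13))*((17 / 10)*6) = 6120 / 13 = 470.77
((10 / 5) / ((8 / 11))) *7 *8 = 154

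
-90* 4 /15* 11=-264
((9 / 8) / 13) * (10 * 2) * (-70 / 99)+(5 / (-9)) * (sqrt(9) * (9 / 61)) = -1.47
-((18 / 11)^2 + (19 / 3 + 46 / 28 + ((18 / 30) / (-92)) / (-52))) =-647557903 / 60780720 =-10.65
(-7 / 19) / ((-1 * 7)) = 1 / 19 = 0.05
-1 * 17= -17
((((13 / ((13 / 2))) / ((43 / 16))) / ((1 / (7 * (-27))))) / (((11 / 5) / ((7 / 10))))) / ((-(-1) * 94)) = -10584 / 22231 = -0.48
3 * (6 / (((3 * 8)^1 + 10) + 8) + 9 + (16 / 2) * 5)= 1032 / 7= 147.43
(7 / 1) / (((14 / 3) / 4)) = 6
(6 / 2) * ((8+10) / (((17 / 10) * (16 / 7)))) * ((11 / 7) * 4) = 1485 / 17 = 87.35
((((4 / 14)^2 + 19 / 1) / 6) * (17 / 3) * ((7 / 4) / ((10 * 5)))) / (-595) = -187 / 176400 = -0.00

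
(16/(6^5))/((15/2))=1/3645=0.00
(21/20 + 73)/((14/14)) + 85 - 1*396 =-4739/20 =-236.95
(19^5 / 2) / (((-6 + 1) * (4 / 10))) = -2476099 / 4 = -619024.75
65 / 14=4.64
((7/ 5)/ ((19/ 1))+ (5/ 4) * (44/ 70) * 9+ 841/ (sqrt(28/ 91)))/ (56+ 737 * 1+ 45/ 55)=104533/ 11613560+ 9251 * sqrt(13)/ 17464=1.92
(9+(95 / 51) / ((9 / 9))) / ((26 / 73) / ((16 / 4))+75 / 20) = 161768 / 57171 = 2.83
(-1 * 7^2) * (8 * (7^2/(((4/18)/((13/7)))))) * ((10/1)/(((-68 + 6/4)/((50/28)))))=819000/19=43105.26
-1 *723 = -723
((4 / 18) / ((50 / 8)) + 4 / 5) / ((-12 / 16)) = -752 / 675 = -1.11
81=81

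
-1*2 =-2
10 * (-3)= -30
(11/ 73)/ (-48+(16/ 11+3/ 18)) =-726/ 223453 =-0.00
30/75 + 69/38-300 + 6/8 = -112873/380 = -297.03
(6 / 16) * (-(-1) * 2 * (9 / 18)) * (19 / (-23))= -57 / 184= -0.31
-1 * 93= -93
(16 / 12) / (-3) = -4 / 9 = -0.44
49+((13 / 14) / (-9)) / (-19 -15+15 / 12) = 404423 / 8253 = 49.00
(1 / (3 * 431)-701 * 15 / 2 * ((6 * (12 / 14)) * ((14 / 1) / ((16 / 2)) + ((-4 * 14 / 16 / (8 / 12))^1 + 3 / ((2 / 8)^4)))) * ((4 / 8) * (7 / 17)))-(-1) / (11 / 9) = -4255790.80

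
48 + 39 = 87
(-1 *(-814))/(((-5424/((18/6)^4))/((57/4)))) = -626373/3616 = -173.22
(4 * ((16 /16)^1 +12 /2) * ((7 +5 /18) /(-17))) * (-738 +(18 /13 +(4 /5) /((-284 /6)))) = 122250772 /13845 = 8829.96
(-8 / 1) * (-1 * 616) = 4928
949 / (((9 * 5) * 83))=949 / 3735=0.25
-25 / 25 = -1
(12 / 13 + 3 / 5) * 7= 693 / 65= 10.66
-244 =-244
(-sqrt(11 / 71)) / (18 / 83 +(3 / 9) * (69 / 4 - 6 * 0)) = -332 * sqrt(781) / 140651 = -0.07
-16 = -16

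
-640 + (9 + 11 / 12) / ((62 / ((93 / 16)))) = -81801 / 128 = -639.07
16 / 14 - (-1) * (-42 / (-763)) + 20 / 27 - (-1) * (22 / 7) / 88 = 162695 / 82404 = 1.97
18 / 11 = 1.64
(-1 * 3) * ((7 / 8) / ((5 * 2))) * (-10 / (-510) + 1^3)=-91 / 340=-0.27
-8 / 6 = -4 / 3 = -1.33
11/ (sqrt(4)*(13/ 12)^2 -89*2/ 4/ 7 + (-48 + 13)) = -5544/ 19661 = -0.28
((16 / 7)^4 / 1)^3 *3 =844424930131968 / 13841287201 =61007.69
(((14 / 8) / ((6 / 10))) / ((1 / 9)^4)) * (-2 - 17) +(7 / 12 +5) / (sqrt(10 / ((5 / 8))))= -17452193 / 48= -363587.35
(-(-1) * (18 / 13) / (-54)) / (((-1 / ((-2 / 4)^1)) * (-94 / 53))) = 53 / 7332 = 0.01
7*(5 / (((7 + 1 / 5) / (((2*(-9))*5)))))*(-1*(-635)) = -555625 / 2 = -277812.50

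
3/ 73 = 0.04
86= 86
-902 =-902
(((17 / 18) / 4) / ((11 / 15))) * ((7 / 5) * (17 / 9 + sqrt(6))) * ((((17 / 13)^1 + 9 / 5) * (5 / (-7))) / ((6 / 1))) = -1717 * sqrt(6) / 10296-29189 / 92664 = -0.72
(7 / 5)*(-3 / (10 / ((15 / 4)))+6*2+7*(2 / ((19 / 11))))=4039 / 152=26.57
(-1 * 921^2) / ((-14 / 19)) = 16116579 / 14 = 1151184.21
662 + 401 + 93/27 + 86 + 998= 19354/9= 2150.44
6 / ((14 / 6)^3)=162 / 343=0.47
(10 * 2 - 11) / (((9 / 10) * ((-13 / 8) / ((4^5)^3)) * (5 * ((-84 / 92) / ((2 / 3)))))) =790273982464 / 819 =964925497.51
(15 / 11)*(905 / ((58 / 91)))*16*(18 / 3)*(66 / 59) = 355773600 / 1711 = 207933.14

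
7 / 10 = 0.70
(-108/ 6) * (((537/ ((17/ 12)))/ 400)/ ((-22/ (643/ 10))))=9322857/ 187000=49.85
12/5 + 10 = 12.40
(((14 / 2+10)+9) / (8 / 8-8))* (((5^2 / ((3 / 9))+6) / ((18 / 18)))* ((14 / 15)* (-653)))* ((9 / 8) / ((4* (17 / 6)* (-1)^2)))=6188481 / 340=18201.41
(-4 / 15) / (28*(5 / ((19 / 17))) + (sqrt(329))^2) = -76 / 129465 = -0.00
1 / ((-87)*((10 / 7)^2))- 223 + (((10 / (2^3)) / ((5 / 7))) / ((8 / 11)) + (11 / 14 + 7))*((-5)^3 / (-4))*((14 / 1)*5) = 3072410741 / 139200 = 22071.92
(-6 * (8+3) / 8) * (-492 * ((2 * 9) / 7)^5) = 7669756512 / 16807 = 456342.98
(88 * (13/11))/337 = 104/337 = 0.31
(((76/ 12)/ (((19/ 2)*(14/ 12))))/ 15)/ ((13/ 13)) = 4/ 105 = 0.04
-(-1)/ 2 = 1/ 2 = 0.50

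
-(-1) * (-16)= -16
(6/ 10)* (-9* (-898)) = 24246/ 5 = 4849.20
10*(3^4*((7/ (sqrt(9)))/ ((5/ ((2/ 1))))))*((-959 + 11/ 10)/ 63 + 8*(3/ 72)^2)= -11484.30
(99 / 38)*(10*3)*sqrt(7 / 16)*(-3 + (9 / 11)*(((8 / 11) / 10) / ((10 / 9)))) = -240651*sqrt(7) / 4180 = -152.32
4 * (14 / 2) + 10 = 38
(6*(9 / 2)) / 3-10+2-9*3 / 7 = -20 / 7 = -2.86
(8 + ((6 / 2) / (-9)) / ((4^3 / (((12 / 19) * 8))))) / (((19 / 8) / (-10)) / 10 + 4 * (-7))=-40400 / 141987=-0.28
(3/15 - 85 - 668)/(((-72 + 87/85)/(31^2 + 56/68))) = 61545164/6033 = 10201.42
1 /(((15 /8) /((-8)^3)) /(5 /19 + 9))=-720896 /285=-2529.46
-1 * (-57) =57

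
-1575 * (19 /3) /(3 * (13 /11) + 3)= -36575 /24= -1523.96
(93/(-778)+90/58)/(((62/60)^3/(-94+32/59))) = -2405347407000/19828263989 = -121.31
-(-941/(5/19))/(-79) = -17879/395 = -45.26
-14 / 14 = -1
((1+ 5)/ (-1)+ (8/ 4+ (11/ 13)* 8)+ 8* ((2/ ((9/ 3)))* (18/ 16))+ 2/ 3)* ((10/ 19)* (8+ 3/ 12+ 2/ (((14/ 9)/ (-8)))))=-920/ 91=-10.11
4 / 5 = 0.80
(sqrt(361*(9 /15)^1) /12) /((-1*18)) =-19*sqrt(15) /1080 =-0.07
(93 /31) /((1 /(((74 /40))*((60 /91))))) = 333 /91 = 3.66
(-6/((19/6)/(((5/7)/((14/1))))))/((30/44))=-132/931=-0.14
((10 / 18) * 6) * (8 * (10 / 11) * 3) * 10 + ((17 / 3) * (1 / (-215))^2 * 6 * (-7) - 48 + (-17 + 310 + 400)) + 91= 744034982 / 508475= 1463.27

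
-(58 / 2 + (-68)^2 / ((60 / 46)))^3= -154085483138131 / 3375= -45654957966.85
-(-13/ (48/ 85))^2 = -1221025/ 2304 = -529.96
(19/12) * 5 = 95/12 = 7.92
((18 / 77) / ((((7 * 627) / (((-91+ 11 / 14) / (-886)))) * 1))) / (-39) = -1263 / 9082599526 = -0.00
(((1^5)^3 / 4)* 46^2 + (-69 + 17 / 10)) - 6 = 4557 / 10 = 455.70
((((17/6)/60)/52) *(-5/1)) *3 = -17/1248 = -0.01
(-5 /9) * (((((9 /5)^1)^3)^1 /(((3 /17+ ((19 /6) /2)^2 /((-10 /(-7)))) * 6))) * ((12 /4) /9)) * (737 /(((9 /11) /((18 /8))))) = -44653356 /236395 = -188.89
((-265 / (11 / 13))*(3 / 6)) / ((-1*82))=3445 / 1804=1.91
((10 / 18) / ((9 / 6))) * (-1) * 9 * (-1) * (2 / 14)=10 / 21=0.48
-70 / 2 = -35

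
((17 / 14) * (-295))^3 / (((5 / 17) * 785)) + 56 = -85743172047 / 430808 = -199028.74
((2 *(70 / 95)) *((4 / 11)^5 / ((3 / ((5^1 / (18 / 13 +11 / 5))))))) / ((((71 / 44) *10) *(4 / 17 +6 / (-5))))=-158412800 / 566035569231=-0.00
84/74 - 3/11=351/407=0.86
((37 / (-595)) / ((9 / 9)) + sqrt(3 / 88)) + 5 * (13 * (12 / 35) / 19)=sqrt(66) / 44 + 12557 / 11305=1.30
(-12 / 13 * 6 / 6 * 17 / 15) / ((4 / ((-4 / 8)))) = 17 / 130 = 0.13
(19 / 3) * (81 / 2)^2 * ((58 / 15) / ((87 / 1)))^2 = 513 / 25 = 20.52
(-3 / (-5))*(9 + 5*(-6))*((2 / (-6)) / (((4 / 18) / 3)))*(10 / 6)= 189 / 2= 94.50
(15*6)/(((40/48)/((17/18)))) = 102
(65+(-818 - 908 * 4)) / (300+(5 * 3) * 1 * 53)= -877 / 219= -4.00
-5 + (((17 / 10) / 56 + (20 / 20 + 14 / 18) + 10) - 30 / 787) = 26853131 / 3966480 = 6.77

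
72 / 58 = 36 / 29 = 1.24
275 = 275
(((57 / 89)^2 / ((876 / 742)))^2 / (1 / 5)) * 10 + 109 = 76924982070227 / 668706804578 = 115.04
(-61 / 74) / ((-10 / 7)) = 427 / 740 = 0.58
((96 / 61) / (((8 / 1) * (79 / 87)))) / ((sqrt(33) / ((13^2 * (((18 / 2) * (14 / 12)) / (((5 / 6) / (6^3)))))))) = 800313696 * sqrt(33) / 265045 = 17345.93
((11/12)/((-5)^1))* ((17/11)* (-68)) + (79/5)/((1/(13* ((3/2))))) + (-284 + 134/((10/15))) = 7331/30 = 244.37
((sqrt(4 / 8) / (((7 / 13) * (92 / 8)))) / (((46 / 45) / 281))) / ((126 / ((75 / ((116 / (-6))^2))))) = 12328875 * sqrt(2) / 348792976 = 0.05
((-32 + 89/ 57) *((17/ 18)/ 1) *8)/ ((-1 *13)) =117980/ 6669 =17.69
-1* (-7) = 7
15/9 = 5/3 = 1.67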